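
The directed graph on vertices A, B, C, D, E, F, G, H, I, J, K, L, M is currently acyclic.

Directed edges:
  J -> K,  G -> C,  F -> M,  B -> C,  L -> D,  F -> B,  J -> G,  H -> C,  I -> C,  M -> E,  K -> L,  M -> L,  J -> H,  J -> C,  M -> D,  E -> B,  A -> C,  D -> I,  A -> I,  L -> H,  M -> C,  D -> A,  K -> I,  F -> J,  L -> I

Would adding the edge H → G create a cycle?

No

Adding H→G creates a cycle iff G can already reach H.
Explore from G: no path reaches H. The graph stays acyclic.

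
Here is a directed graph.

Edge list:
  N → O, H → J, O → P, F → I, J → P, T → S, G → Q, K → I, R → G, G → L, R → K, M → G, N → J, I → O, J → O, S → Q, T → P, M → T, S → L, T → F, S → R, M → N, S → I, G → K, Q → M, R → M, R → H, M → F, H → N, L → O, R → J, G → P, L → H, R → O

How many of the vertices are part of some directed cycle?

6

A vertex is on a directed cycle iff it belongs to a strongly connected component of size ≥ 2 (or has a self-loop).
The vertices on cycles are {G, M, Q, R, S, T} — 6 in total.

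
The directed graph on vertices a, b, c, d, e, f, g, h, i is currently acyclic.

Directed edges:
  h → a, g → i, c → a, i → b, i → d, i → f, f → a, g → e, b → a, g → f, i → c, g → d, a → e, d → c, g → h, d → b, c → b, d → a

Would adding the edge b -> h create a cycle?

No

Adding b→h creates a cycle iff h can already reach b.
Explore from h: no path reaches b. The graph stays acyclic.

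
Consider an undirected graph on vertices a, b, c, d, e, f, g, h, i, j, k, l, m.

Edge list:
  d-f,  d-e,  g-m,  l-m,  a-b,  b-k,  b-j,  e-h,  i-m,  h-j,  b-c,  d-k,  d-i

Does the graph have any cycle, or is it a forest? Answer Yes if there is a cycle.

Yes

DFS, tracking each vertex's parent; an edge to a visited non-parent vertex closes a cycle.
Start from c:
visit c (parent –)
  visit b (parent c)
    visit k (parent b)
      visit d (parent k)
        visit e (parent d)
          e–d: parent, skip
          visit h (parent e)
            h–e: parent, skip
            visit j (parent h)
              j–b: b visited and ≠ parent → cycle
Cycle: b – k – d – e – h – j – b.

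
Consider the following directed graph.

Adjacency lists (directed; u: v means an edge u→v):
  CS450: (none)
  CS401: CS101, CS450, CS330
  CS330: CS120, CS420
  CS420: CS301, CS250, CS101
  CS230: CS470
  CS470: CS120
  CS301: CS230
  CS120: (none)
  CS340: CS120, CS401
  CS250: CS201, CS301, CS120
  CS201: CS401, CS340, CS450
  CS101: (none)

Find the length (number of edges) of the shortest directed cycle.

5

For each vertex v, BFS finds the shortest path from v back to v.
The shortest such closed walk is CS420 → CS250 → CS201 → CS401 → CS330 → CS420, length 5.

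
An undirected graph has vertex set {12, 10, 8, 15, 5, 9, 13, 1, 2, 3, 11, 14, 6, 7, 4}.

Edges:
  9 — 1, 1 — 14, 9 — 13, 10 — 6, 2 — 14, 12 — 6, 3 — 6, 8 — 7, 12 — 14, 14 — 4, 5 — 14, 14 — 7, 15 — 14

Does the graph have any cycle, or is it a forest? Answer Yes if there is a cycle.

DFS, tracking each vertex's parent; an edge to a visited non-parent vertex closes a cycle.
Start from 10:
visit 10 (parent –)
  visit 6 (parent 10)
    visit 3 (parent 6)
      3–6: parent, skip
    visit 12 (parent 6)
      12–6: parent, skip
      visit 14 (parent 12)
        visit 15 (parent 14)
          15–14: parent, skip
        visit 7 (parent 14)
          7–14: parent, skip
          visit 8 (parent 7)
            8–7: parent, skip
        visit 1 (parent 14)
          visit 9 (parent 1)
            9–1: parent, skip
            visit 13 (parent 9)
              13–9: parent, skip
          1–14: parent, skip
        visit 2 (parent 14)
          2–14: parent, skip
        14–12: parent, skip
        visit 4 (parent 14)
          4–14: parent, skip
        visit 5 (parent 14)
          5–14: parent, skip
    6–10: parent, skip
visit 11 (parent –)
No non-parent visited neighbor found — the graph is a forest.

No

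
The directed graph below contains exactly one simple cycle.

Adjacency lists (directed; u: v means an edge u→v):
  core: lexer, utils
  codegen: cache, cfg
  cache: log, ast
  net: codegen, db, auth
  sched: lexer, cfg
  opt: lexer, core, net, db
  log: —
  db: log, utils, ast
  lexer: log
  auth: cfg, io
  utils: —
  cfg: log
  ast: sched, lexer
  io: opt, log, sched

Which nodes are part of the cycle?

io, net, opt, auth

DFS with gray/black marking from io:
io gray
  opt gray
    lexer gray
      log gray
      log black
    lexer black
    core gray
      core→lexer: lexer black — skip
      utils gray
      utils black
    core black
    net gray
      codegen gray
        cache gray
          cache→log: log black — skip
          ast gray
            sched gray
              sched→lexer: lexer black — skip
              cfg gray
                cfg→log: log black — skip
              cfg black
            sched black
            ast→lexer: lexer black — skip
          ast black
        cache black
        codegen→cfg: cfg black — skip
      codegen black
      db gray
        db→log: log black — skip
        db→utils: utils black — skip
        db→ast: ast black — skip
      db black
      auth gray
        auth→cfg: cfg black — skip
        auth→io: io is gray → back edge
Back edge closes the cycle io → opt → net → auth → io; its vertices are {io, net, opt, auth}.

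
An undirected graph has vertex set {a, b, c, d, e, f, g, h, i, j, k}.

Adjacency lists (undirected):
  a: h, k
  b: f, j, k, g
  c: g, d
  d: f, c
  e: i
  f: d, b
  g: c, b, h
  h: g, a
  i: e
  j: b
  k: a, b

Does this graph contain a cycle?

Yes

DFS, tracking each vertex's parent; an edge to a visited non-parent vertex closes a cycle.
Start from b:
visit b (parent –)
  visit f (parent b)
    visit d (parent f)
      d–f: parent, skip
      visit c (parent d)
        visit g (parent c)
          g–c: parent, skip
          g–b: b visited and ≠ parent → cycle
Cycle: b – f – d – c – g – b.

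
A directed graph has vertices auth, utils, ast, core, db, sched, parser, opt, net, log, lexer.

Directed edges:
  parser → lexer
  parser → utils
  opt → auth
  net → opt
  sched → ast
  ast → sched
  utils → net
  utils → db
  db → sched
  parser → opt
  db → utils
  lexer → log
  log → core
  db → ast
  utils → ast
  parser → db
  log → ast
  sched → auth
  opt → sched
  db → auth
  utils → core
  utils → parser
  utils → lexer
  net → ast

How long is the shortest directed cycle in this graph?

2

For each vertex v, BFS finds the shortest path from v back to v.
The shortest such closed walk is utils → db → utils, length 2.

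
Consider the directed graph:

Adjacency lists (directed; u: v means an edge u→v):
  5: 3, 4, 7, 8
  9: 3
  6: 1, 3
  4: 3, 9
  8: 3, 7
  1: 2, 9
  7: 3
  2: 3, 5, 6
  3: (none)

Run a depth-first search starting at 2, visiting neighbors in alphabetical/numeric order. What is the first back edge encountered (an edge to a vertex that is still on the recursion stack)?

DFS from 2 (visiting neighbors in alphabetical/numeric order); mark gray on enter, black on exit:
2 gray
  3 gray
  3 black
  5 gray
    5→3: 3 black — skip
    4 gray
      4→3: 3 black — skip
      9 gray
        9→3: 3 black — skip
      9 black
    4 black
    7 gray
      7→3: 3 black — skip
    7 black
    8 gray
      8→3: 3 black — skip
      8→7: 7 black — skip
    8 black
  5 black
  6 gray
    1 gray
      1→2: 2 is gray → back edge
First back edge: 1 → 2.

1→2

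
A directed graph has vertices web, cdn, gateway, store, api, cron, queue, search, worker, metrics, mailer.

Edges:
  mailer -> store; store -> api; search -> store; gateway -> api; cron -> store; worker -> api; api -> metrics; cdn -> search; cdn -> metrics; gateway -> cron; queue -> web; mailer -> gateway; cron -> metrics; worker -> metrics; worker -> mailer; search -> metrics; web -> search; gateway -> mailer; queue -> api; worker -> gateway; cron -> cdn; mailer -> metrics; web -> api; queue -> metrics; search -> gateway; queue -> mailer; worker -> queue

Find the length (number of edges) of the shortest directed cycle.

2

For each vertex v, BFS finds the shortest path from v back to v.
The shortest such closed walk is mailer → gateway → mailer, length 2.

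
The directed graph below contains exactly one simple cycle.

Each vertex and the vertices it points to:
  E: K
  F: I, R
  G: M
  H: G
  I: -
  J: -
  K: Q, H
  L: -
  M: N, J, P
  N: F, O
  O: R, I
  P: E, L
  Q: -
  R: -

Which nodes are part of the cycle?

DFS with gray/black marking from M:
M gray
  N gray
    F gray
      I gray
      I black
      R gray
      R black
    F black
    O gray
      O→R: R black — skip
      O→I: I black — skip
    O black
  N black
  J gray
  J black
  P gray
    E gray
      K gray
        Q gray
        Q black
        H gray
          G gray
            G→M: M is gray → back edge
Back edge closes the cycle M → P → E → K → H → G → M; its vertices are {E, G, H, K, M, P}.

E, G, H, K, M, P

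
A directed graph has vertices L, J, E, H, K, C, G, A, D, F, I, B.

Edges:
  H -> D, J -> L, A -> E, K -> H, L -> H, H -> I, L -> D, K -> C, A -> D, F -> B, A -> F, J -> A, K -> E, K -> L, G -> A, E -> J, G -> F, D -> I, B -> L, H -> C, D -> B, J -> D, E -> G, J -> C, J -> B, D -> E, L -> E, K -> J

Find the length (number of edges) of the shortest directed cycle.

3

For each vertex v, BFS finds the shortest path from v back to v.
The shortest such closed walk is J → D → E → J, length 3.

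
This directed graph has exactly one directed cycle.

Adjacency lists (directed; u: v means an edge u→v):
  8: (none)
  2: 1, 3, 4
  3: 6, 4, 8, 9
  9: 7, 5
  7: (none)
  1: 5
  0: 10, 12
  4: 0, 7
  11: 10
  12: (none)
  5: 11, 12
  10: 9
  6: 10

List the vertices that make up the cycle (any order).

5, 9, 10, 11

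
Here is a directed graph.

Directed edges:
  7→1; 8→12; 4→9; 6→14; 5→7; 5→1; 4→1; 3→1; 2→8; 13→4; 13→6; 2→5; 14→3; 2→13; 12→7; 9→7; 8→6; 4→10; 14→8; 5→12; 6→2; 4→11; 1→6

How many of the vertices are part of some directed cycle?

A vertex is on a directed cycle iff it belongs to a strongly connected component of size ≥ 2 (or has a self-loop).
The vertices on cycles are {1, 2, 3, 4, 5, 6, 7, 8, 9, 12, 13, 14} — 12 in total.

12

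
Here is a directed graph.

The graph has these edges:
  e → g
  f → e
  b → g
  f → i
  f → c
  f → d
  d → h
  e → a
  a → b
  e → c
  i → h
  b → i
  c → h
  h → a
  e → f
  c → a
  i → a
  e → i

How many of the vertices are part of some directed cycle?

6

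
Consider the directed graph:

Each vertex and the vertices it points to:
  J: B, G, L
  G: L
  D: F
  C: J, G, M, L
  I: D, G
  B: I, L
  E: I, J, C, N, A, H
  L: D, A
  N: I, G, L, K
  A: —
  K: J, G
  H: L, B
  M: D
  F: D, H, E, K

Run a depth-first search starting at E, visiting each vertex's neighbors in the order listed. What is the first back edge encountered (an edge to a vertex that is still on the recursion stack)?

F→D

DFS from E (visiting each vertex's neighbors in the order listed); mark gray on enter, black on exit:
E gray
  I gray
    D gray
      F gray
        F→D: D is gray → back edge
First back edge: F → D.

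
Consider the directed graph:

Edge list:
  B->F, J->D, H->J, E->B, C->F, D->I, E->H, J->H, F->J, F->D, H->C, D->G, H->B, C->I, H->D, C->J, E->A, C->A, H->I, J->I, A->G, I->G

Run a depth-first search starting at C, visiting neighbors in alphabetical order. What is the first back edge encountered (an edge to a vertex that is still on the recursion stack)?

B->F

DFS from C (visiting neighbors in alphabetical order); mark gray on enter, black on exit:
C gray
  A gray
    G gray
    G black
  A black
  F gray
    D gray
      D→G: G black — skip
      I gray
        I→G: G black — skip
      I black
    D black
    J gray
      J→D: D black — skip
      H gray
        B gray
          B→F: F is gray → back edge
First back edge: B → F.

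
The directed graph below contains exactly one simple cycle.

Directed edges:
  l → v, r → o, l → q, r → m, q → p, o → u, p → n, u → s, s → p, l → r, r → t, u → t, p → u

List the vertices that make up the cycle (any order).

DFS with gray/black marking from u:
u gray
  t gray
  t black
  s gray
    p gray
      n gray
      n black
      p→u: u is gray → back edge
Back edge closes the cycle u → s → p → u; its vertices are {p, s, u}.

p, s, u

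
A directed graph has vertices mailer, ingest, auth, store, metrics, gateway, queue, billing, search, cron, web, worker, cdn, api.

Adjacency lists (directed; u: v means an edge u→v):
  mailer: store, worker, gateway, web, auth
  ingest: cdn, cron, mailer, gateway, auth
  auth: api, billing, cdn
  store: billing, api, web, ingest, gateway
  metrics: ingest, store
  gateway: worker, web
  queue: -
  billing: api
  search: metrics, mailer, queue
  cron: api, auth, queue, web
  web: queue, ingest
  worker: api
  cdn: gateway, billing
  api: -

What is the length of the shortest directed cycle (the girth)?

3

For each vertex v, BFS finds the shortest path from v back to v.
The shortest such closed walk is mailer → web → ingest → mailer, length 3.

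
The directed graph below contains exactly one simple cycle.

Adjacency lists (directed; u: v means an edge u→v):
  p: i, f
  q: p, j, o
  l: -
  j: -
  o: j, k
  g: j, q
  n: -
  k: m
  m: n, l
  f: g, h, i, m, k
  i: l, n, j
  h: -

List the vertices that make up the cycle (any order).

f, g, p, q

DFS with gray/black marking from q:
q gray
  p gray
    i gray
      l gray
      l black
      n gray
      n black
      j gray
      j black
    i black
    f gray
      g gray
        g→j: j black — skip
        g→q: q is gray → back edge
Back edge closes the cycle q → p → f → g → q; its vertices are {f, g, p, q}.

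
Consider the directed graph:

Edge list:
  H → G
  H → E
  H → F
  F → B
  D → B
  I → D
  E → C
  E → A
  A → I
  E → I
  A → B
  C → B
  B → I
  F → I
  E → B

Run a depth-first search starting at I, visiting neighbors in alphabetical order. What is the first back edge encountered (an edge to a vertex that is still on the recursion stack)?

B→I

DFS from I (visiting neighbors in alphabetical order); mark gray on enter, black on exit:
I gray
  D gray
    B gray
      B→I: I is gray → back edge
First back edge: B → I.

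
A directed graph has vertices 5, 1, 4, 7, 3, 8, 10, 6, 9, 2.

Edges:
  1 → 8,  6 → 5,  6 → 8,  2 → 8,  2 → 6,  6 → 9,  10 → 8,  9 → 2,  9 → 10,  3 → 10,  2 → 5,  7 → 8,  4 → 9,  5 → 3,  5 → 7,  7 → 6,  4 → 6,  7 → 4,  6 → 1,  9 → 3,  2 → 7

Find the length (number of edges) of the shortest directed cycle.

For each vertex v, BFS finds the shortest path from v back to v.
The shortest such closed walk is 6 → 9 → 2 → 6, length 3.

3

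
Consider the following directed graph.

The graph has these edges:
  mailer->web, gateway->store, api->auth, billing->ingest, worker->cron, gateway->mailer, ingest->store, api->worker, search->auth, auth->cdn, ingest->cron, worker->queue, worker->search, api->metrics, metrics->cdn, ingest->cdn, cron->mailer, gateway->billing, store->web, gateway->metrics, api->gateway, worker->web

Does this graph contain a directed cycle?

DFS with white/gray/black marking, starting from store:
store gray
  web gray
  web black
store black
queue gray
queue black
search gray
  auth gray
    cdn gray
    cdn black
  auth black
search black
ingest gray
  ingest→cdn: cdn black — skip
  ingest→store: store black — skip
  cron gray
    mailer gray
      mailer→web: web black — skip
    mailer black
  cron black
ingest black
billing gray
  billing→ingest: ingest black — skip
billing black
gateway gray
  gateway→billing: billing black — skip
  gateway→mailer: mailer black — skip
  gateway→store: store black — skip
  metrics gray
    metrics→cdn: cdn black — skip
  metrics black
gateway black
worker gray
  worker→search: search black — skip
  worker→queue: queue black — skip
  worker→web: web black — skip
  worker→cron: cron black — skip
worker black
api gray
  api→metrics: metrics black — skip
  api→worker: worker black — skip
  api→auth: auth black — skip
  api→gateway: gateway black — skip
api black
Every edge goes to a white or black vertex — no back edge, so the graph is acyclic.

No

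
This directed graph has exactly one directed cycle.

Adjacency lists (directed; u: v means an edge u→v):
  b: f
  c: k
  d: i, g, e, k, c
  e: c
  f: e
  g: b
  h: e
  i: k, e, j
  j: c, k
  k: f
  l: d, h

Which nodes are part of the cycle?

DFS with gray/black marking from e:
e gray
  c gray
    k gray
      f gray
        f→e: e is gray → back edge
Back edge closes the cycle e → c → k → f → e; its vertices are {c, e, f, k}.

c, e, f, k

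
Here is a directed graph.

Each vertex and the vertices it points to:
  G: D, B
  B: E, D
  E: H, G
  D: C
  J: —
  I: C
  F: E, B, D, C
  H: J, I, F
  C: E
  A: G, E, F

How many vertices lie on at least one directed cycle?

8

A vertex is on a directed cycle iff it belongs to a strongly connected component of size ≥ 2 (or has a self-loop).
The vertices on cycles are {B, C, D, E, F, G, H, I} — 8 in total.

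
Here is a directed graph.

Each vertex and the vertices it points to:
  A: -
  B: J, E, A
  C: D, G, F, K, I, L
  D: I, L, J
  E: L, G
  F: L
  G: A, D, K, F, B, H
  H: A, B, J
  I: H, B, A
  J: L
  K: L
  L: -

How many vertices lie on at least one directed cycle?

6

A vertex is on a directed cycle iff it belongs to a strongly connected component of size ≥ 2 (or has a self-loop).
The vertices on cycles are {B, D, E, G, H, I} — 6 in total.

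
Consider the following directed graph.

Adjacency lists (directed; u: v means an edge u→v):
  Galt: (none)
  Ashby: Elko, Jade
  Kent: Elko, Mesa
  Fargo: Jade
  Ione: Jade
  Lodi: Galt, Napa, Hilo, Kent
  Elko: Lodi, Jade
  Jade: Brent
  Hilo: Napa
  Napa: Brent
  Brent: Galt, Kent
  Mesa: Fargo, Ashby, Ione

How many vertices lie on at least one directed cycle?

11

A vertex is on a directed cycle iff it belongs to a strongly connected component of size ≥ 2 (or has a self-loop).
The vertices on cycles are {Elko, Hilo, Ione, Jade, Kent, Lodi, Mesa, Napa, Ashby, Brent, Fargo} — 11 in total.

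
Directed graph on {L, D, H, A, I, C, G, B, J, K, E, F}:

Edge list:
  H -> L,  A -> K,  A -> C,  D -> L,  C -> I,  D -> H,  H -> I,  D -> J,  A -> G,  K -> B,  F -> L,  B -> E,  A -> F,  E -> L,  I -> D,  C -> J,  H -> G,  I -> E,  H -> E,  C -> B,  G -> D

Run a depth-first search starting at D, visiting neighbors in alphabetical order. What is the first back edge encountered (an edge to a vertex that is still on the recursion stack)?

DFS from D (visiting neighbors in alphabetical order); mark gray on enter, black on exit:
D gray
  H gray
    E gray
      L gray
      L black
    E black
    G gray
      G→D: D is gray → back edge
First back edge: G → D.

G->D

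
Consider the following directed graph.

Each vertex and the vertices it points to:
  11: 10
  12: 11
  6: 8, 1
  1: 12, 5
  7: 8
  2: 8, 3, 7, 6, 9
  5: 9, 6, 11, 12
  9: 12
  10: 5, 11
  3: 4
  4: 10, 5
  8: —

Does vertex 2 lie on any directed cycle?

No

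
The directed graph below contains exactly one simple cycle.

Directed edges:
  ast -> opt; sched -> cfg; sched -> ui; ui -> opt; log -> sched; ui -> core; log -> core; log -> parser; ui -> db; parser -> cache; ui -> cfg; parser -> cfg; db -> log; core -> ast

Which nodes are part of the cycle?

db, ui, log, sched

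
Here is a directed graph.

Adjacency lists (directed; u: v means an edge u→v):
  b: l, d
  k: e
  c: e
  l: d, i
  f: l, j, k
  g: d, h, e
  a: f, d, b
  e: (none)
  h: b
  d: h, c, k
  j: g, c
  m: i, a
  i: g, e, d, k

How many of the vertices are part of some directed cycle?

A vertex is on a directed cycle iff it belongs to a strongly connected component of size ≥ 2 (or has a self-loop).
The vertices on cycles are {b, d, g, h, i, l} — 6 in total.

6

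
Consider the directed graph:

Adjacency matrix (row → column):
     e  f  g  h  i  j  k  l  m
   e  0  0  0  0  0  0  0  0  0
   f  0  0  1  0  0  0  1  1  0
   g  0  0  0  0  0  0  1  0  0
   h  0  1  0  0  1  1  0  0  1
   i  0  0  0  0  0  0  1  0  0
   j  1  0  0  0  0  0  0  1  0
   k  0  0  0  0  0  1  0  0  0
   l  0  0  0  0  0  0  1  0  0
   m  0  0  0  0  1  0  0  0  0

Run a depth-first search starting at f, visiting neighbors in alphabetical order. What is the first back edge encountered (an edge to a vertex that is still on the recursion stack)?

DFS from f (visiting neighbors in alphabetical order); mark gray on enter, black on exit:
f gray
  g gray
    k gray
      j gray
        e gray
        e black
        l gray
          l→k: k is gray → back edge
First back edge: l → k.

l→k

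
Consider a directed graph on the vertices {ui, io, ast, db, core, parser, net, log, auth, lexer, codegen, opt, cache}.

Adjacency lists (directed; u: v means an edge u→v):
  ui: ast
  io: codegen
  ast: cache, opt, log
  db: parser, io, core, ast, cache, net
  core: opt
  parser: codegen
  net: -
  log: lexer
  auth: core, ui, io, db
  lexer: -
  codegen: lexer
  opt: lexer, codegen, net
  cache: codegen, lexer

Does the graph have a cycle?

No

DFS with white/gray/black marking, starting from parser:
parser gray
  codegen gray
    lexer gray
    lexer black
  codegen black
parser black
ui gray
  ast gray
    cache gray
      cache→codegen: codegen black — skip
      cache→lexer: lexer black — skip
    cache black
    opt gray
      opt→lexer: lexer black — skip
      opt→codegen: codegen black — skip
      net gray
      net black
    opt black
    log gray
      log→lexer: lexer black — skip
    log black
  ast black
ui black
io gray
  io→codegen: codegen black — skip
io black
db gray
  db→parser: parser black — skip
  db→io: io black — skip
  core gray
    core→opt: opt black — skip
  core black
  db→ast: ast black — skip
  db→cache: cache black — skip
  db→net: net black — skip
db black
auth gray
  auth→core: core black — skip
  auth→ui: ui black — skip
  auth→io: io black — skip
  auth→db: db black — skip
auth black
Every edge goes to a white or black vertex — no back edge, so the graph is acyclic.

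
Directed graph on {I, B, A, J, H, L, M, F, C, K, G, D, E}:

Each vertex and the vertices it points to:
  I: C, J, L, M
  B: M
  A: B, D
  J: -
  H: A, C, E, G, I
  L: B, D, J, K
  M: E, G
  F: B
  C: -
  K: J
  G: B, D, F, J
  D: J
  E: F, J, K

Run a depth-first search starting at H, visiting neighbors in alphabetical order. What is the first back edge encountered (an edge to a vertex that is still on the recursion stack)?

DFS from H (visiting neighbors in alphabetical order); mark gray on enter, black on exit:
H gray
  A gray
    B gray
      M gray
        E gray
          F gray
            F→B: B is gray → back edge
First back edge: F → B.

F->B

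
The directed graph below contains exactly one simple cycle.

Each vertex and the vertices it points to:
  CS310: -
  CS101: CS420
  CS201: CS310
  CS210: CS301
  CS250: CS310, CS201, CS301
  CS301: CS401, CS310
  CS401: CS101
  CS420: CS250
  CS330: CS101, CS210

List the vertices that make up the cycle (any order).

CS101, CS250, CS301, CS401, CS420

DFS with gray/black marking from CS101:
CS101 gray
  CS420 gray
    CS250 gray
      CS310 gray
      CS310 black
      CS201 gray
        CS201→CS310: CS310 black — skip
      CS201 black
      CS301 gray
        CS401 gray
          CS401→CS101: CS101 is gray → back edge
Back edge closes the cycle CS101 → CS420 → CS250 → CS301 → CS401 → CS101; its vertices are {CS101, CS250, CS301, CS401, CS420}.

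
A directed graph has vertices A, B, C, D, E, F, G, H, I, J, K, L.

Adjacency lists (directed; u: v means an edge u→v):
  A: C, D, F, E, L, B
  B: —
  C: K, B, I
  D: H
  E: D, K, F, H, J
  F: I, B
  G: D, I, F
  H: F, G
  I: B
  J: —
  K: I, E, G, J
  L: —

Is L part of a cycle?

L lies on a cycle iff there is a path from L back to itself.
Exploring from L, it never reaches itself; equivalently, its strongly connected component is a singleton.

No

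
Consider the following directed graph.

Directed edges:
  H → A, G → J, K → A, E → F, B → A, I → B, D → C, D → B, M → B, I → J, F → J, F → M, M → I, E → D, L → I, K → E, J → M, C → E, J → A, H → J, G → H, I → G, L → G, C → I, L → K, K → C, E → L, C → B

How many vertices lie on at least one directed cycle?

A vertex is on a directed cycle iff it belongs to a strongly connected component of size ≥ 2 (or has a self-loop).
The vertices on cycles are {C, D, E, G, H, I, J, K, L, M} — 10 in total.

10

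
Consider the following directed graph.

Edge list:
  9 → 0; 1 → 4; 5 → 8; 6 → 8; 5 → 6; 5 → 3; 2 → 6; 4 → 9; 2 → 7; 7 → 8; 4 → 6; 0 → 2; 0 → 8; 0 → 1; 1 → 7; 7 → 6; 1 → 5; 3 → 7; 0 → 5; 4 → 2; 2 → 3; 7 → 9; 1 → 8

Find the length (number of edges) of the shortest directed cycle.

For each vertex v, BFS finds the shortest path from v back to v.
The shortest such closed walk is 1 → 7 → 9 → 0 → 1, length 4.

4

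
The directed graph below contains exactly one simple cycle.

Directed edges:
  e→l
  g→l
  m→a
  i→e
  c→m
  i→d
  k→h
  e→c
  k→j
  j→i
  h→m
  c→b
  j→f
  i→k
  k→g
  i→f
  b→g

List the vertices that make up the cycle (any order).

i, j, k

DFS with gray/black marking from i:
i gray
  k gray
    g gray
      l gray
      l black
    g black
    j gray
      f gray
      f black
      j→i: i is gray → back edge
Back edge closes the cycle i → k → j → i; its vertices are {i, j, k}.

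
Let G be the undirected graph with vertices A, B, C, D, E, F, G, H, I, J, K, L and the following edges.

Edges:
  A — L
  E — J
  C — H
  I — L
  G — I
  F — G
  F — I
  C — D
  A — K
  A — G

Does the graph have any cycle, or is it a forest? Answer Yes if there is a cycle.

DFS, tracking each vertex's parent; an edge to a visited non-parent vertex closes a cycle.
Start from G:
visit G (parent –)
  visit I (parent G)
    I–G: parent, skip
    visit F (parent I)
      F–G: G visited and ≠ parent → cycle
Cycle: G – I – F – G.

Yes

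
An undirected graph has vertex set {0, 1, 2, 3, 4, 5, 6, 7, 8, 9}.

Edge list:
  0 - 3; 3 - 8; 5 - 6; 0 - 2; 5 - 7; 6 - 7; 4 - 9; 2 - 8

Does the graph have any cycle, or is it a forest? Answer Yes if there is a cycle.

DFS, tracking each vertex's parent; an edge to a visited non-parent vertex closes a cycle.
Start from 9:
visit 9 (parent –)
  visit 4 (parent 9)
    4–9: parent, skip
visit 0 (parent –)
  visit 2 (parent 0)
    visit 8 (parent 2)
      visit 3 (parent 8)
        3–0: 0 visited and ≠ parent → cycle
Cycle: 0 – 2 – 8 – 3 – 0.

Yes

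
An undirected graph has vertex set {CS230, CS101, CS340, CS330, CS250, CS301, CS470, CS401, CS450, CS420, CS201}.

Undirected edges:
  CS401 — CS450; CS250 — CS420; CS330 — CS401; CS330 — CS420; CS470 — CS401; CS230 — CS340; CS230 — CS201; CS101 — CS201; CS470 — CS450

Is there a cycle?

DFS, tracking each vertex's parent; an edge to a visited non-parent vertex closes a cycle.
Start from CS330:
visit CS330 (parent –)
  visit CS401 (parent CS330)
    visit CS470 (parent CS401)
      visit CS450 (parent CS470)
        CS450–CS401: CS401 visited and ≠ parent → cycle
Cycle: CS401 – CS470 – CS450 – CS401.

Yes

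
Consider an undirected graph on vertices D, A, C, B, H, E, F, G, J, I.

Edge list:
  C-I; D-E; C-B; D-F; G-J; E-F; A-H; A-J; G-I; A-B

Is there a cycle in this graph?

Yes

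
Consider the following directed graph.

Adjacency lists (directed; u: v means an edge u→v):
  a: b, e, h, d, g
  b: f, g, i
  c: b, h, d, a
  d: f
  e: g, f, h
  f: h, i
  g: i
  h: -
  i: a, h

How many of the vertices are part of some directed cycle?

7

A vertex is on a directed cycle iff it belongs to a strongly connected component of size ≥ 2 (or has a self-loop).
The vertices on cycles are {a, b, d, e, f, g, i} — 7 in total.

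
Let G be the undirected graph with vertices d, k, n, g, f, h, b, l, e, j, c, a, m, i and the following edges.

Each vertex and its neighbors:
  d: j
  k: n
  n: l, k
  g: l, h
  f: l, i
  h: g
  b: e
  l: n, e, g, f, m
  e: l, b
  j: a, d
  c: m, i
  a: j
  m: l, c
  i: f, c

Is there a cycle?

Yes

DFS, tracking each vertex's parent; an edge to a visited non-parent vertex closes a cycle.
Start from g:
visit g (parent –)
  visit l (parent g)
    visit n (parent l)
      n–l: parent, skip
      visit k (parent n)
        k–n: parent, skip
    visit e (parent l)
      e–l: parent, skip
      visit b (parent e)
        b–e: parent, skip
    l–g: parent, skip
    visit f (parent l)
      f–l: parent, skip
      visit i (parent f)
        i–f: parent, skip
        visit c (parent i)
          visit m (parent c)
            m–l: l visited and ≠ parent → cycle
Cycle: l – f – i – c – m – l.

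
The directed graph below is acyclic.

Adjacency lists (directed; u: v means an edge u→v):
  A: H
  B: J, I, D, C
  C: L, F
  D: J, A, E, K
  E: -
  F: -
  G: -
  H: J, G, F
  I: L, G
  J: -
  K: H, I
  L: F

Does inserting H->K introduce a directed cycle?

Adding H→K creates a cycle iff K can already reach H.
Path from K: K → H.
So K → … → H → K is a cycle.

Yes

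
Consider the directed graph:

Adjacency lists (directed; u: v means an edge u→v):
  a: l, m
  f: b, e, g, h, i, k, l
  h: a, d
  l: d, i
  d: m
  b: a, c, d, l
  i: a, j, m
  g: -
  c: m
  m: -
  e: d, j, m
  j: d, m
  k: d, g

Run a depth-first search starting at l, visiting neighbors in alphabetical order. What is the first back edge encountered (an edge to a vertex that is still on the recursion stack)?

a→l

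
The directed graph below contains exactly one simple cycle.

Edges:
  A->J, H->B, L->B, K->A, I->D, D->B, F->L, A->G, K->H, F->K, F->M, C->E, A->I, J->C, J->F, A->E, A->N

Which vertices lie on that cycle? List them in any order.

A, F, J, K

DFS with gray/black marking from F:
F gray
  M gray
  M black
  K gray
    A gray
      N gray
      N black
      J gray
        J→F: F is gray → back edge
Back edge closes the cycle F → K → A → J → F; its vertices are {A, F, J, K}.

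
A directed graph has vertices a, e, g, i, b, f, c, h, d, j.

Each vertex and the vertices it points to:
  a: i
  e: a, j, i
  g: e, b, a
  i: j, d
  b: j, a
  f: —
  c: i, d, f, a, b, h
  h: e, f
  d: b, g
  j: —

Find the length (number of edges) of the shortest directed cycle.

4

For each vertex v, BFS finds the shortest path from v back to v.
The shortest such closed walk is d → b → a → i → d, length 4.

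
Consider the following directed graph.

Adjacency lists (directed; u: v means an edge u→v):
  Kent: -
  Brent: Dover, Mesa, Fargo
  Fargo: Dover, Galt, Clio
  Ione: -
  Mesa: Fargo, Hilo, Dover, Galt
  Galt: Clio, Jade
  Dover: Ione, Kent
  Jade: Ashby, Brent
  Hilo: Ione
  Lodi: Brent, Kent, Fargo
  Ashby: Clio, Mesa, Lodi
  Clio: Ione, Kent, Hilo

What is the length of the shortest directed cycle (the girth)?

4

For each vertex v, BFS finds the shortest path from v back to v.
The shortest such closed walk is Galt → Jade → Ashby → Mesa → Galt, length 4.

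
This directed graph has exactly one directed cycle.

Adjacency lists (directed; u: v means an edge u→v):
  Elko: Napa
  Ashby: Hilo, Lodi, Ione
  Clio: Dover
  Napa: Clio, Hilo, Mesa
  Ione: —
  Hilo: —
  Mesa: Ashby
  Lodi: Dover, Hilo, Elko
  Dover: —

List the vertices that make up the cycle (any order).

DFS with gray/black marking from Mesa:
Mesa gray
  Ashby gray
    Hilo gray
    Hilo black
    Lodi gray
      Dover gray
      Dover black
      Lodi→Hilo: Hilo black — skip
      Elko gray
        Napa gray
          Clio gray
            Clio→Dover: Dover black — skip
          Clio black
          Napa→Hilo: Hilo black — skip
          Napa→Mesa: Mesa is gray → back edge
Back edge closes the cycle Mesa → Ashby → Lodi → Elko → Napa → Mesa; its vertices are {Elko, Lodi, Mesa, Napa, Ashby}.

Elko, Lodi, Mesa, Napa, Ashby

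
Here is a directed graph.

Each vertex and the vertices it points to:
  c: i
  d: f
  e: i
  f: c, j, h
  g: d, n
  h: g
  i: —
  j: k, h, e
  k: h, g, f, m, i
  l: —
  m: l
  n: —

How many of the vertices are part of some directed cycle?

6

A vertex is on a directed cycle iff it belongs to a strongly connected component of size ≥ 2 (or has a self-loop).
The vertices on cycles are {d, f, g, h, j, k} — 6 in total.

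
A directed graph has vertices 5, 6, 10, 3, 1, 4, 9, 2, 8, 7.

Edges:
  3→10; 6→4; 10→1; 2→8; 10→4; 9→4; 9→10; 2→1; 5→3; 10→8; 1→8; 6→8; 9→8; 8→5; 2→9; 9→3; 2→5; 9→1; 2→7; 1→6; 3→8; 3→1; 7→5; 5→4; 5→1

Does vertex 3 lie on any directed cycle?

Yes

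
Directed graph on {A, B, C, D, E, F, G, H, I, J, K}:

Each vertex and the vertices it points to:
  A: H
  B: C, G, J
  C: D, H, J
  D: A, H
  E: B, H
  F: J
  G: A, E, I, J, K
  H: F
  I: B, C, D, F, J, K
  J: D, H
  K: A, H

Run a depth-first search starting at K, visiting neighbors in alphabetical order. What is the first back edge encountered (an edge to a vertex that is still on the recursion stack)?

D→A

DFS from K (visiting neighbors in alphabetical order); mark gray on enter, black on exit:
K gray
  A gray
    H gray
      F gray
        J gray
          D gray
            D→A: A is gray → back edge
First back edge: D → A.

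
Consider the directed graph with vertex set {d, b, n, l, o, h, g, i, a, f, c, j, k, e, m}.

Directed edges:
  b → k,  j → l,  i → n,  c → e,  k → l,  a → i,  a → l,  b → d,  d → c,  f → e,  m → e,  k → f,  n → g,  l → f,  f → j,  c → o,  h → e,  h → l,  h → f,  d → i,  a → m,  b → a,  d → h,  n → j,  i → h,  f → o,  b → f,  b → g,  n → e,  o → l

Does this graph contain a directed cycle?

DFS with white/gray/black marking, starting from e:
e gray
e black
d gray
  c gray
    c→e: e black — skip
    o gray
      l gray
        f gray
          j gray
            j→l: l is gray → back edge
Back edge found, so a cycle exists: l → f → j → l.

Yes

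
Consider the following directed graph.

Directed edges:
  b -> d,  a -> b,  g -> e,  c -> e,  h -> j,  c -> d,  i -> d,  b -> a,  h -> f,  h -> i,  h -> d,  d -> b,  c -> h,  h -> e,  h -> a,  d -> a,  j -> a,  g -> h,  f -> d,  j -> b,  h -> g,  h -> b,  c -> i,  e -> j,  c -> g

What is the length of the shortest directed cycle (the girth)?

For each vertex v, BFS finds the shortest path from v back to v.
The shortest such closed walk is h → g → h, length 2.

2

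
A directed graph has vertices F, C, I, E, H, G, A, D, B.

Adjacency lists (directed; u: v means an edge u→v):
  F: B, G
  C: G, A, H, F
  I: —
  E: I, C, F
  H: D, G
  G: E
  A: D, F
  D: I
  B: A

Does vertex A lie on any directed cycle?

Yes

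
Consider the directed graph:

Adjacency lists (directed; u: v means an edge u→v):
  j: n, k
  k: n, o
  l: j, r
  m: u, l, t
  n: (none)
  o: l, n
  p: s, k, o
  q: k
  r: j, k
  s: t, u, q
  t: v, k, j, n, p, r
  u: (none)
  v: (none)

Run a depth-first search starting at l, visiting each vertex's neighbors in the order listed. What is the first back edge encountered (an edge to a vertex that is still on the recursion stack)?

DFS from l (visiting each vertex's neighbors in the order listed); mark gray on enter, black on exit:
l gray
  j gray
    n gray
    n black
    k gray
      k→n: n black — skip
      o gray
        o→l: l is gray → back edge
First back edge: o → l.

o→l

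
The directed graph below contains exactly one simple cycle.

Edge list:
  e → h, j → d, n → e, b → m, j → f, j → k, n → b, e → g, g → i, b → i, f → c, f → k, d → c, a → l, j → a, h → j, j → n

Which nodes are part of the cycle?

e, h, j, n

DFS with gray/black marking from j:
j gray
  n gray
    b gray
      i gray
      i black
      m gray
      m black
    b black
    e gray
      g gray
        g→i: i black — skip
      g black
      h gray
        h→j: j is gray → back edge
Back edge closes the cycle j → n → e → h → j; its vertices are {e, h, j, n}.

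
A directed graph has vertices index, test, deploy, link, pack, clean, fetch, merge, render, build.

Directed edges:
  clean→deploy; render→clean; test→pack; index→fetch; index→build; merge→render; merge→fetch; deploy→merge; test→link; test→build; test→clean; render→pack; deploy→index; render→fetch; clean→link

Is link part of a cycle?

No

link lies on a cycle iff there is a path from link back to itself.
Exploring from link, it never reaches itself; equivalently, its strongly connected component is a singleton.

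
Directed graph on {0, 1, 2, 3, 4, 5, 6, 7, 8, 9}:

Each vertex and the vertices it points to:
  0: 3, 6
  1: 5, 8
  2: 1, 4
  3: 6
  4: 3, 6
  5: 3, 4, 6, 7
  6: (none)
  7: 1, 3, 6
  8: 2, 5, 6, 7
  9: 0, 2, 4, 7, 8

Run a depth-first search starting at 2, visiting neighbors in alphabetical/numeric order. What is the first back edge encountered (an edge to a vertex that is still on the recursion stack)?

DFS from 2 (visiting neighbors in alphabetical/numeric order); mark gray on enter, black on exit:
2 gray
  1 gray
    5 gray
      3 gray
        6 gray
        6 black
      3 black
      4 gray
        4→3: 3 black — skip
        4→6: 6 black — skip
      4 black
      5→6: 6 black — skip
      7 gray
        7→1: 1 is gray → back edge
First back edge: 7 → 1.

7→1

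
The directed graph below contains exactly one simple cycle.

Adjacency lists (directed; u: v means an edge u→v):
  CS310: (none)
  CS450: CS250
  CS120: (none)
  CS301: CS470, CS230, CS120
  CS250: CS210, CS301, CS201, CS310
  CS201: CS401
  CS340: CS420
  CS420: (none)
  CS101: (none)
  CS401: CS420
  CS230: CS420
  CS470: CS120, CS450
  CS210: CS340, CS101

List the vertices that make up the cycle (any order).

CS250, CS301, CS450, CS470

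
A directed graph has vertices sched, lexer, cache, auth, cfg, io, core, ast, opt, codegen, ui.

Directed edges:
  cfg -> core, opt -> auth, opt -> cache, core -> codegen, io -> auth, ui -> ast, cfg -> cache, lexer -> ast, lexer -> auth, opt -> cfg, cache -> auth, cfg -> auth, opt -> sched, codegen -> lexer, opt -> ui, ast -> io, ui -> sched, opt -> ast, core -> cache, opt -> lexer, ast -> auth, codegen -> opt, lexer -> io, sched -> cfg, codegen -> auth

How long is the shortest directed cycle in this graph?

4

For each vertex v, BFS finds the shortest path from v back to v.
The shortest such closed walk is codegen → opt → cfg → core → codegen, length 4.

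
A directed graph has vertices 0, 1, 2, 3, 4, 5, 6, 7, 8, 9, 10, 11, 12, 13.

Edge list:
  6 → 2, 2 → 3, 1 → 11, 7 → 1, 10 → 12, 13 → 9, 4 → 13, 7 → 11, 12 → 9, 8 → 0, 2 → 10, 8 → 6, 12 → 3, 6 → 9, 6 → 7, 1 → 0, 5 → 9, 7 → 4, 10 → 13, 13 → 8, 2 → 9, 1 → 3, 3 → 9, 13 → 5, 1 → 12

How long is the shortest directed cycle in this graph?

5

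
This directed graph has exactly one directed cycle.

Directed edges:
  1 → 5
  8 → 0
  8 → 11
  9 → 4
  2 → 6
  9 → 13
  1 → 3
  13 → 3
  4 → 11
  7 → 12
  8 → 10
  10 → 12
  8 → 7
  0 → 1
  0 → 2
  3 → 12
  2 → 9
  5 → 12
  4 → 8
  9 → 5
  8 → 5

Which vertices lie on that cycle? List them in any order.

DFS with gray/black marking from 8:
8 gray
  7 gray
    12 gray
    12 black
  7 black
  10 gray
    10→12: 12 black — skip
  10 black
  11 gray
  11 black
  0 gray
    1 gray
      3 gray
        3→12: 12 black — skip
      3 black
      5 gray
        5→12: 12 black — skip
      5 black
    1 black
    2 gray
      9 gray
        9→5: 5 black — skip
        4 gray
          4→11: 11 black — skip
          4→8: 8 is gray → back edge
Back edge closes the cycle 8 → 0 → 2 → 9 → 4 → 8; its vertices are {0, 2, 4, 8, 9}.

0, 2, 4, 8, 9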